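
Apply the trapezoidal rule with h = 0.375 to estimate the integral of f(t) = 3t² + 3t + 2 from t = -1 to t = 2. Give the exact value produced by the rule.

h = (2 − (-1))/8 = 0.375.
Nodes t₀,…,t₈ = -1, -0.625, -0.25, 0.125, 0.5, 0.875, 1.25, 1.625, 2.
f(t) = 3t² + 3t + 2: f₀=2, f₁=1.296875, f₂=1.4375, f₃=2.421875, f₄=4.25, f₅=6.921875, f₆=10.4375, f₇=14.796875, f₈=20.
(h/2)·[f₀ + 2f₁ + 2f₂ + 2f₃ + 2f₄ + 2f₅ + 2f₆ + 2f₇ + f₈] = 0.1875·(105.125) = 19.7109375.

19.7109375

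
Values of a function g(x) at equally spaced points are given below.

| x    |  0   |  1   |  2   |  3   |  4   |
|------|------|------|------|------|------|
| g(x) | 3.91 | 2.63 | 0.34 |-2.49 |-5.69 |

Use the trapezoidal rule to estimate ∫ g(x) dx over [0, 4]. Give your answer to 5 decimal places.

-0.41000

h = 1, n = 4.
(h/2)·[y₀ + 2y₁ + 2y₂ + 2y₃ + y₄] = 0.5·(-0.82) = -0.41000.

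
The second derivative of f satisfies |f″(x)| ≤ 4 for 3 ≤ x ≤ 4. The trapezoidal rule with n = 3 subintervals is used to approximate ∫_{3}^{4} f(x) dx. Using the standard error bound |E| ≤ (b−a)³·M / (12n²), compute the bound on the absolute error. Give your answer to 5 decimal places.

|E| ≤ (1)³·4 / (12·3²) = 4/108 = 0.03704.

0.03704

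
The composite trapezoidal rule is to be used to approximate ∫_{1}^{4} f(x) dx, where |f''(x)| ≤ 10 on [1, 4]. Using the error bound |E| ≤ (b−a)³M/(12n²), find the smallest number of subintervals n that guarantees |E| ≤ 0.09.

Need 270/(12n²) ≤ 0.09.
n² ≥ 270/(12·0.09) = 250 ⇒ n ≥ 15.8114, so the smallest n is 16.

16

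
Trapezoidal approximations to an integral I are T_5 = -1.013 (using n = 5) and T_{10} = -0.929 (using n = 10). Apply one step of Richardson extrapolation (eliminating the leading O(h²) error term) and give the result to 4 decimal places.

R = (4·T_{10} − T_5) / 3 = (4·(-0.929) − (-1.013))/3 = (-2.703)/3 = -0.9010.

-0.9010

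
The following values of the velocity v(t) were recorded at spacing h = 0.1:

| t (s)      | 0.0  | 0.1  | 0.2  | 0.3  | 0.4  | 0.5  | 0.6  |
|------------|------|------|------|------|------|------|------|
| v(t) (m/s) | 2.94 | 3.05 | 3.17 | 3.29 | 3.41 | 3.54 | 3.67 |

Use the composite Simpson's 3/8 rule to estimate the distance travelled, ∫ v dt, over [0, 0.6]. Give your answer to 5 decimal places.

h = 0.1, n = 6.
(3h/8)·[y₀ + 3y₁ + 3y₂ + 2y₃ + 3y₄ + 3y₅ + y₆] = 0.0375·(52.70) = 1.97625.

1.97625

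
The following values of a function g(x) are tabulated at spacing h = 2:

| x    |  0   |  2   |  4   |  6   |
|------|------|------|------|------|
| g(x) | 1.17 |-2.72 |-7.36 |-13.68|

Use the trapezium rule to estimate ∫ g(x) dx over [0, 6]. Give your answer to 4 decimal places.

h = 2, n = 3.
(h/2)·[y₀ + 2y₁ + 2y₂ + y₃] = 1·(-32.67) = -32.6700.

-32.6700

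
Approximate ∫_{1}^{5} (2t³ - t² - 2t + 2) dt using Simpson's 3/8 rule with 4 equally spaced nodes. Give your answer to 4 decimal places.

254.6667

h = (5 − 1)/3 = 1.333333.
Nodes t₀,…,t₃ = 1, 2.333333, 3.666667, 5.
f(t) = 2t³ - t² - 2t + 2: f₀=1, f₁=17.296296, f₂=79.814815, f₃=217.
(3h/8)·[f₀ + 3f₁ + 3f₂ + f₃] = 0.5·(509.333333) = 254.6667.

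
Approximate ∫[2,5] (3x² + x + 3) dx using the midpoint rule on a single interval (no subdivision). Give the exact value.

M = (b−a)·f(3.5) = 3·(43.25) = 129.75.

129.75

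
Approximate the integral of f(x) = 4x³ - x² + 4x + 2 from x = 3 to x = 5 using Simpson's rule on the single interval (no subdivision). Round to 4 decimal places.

547.3333

S = (b−a)/6 · [f(3) + 4f(4) + f(5)] = 0.333333·[113 + 4·258 + 497] = 547.3333.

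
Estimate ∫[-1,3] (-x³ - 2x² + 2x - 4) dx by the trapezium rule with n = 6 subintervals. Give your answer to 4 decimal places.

h = (3 − (-1))/6 = 0.666667.
Nodes x₀,…,x₆ = -1, -0.333333, 0.333333, 1, 1.666667, 2.333333, 3.
f(x) = -x³ - 2x² + 2x - 4: f₀=-7, f₁=-4.851852, f₂=-3.592593, f₃=-5, f₄=-10.851852, f₅=-22.925926, f₆=-43.
(h/2)·[f₀ + 2f₁ + 2f₂ + 2f₃ + 2f₄ + 2f₅ + f₆] = 0.333333·(-144.444444) = -48.1481.

-48.1481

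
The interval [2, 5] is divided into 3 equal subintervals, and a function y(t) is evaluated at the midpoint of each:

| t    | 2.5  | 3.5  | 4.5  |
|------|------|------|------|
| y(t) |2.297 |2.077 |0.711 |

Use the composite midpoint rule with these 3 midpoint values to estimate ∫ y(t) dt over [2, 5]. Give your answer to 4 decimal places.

5.0850

h = 1, n = 3.
h·[y(m₁) + y(m₂) + y(m₃)] = 1·(5.085) = 5.0850.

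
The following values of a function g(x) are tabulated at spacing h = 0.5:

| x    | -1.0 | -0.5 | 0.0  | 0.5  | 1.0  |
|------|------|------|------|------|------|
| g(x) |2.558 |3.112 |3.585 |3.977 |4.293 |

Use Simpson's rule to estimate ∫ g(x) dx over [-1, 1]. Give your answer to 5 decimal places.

h = 0.5, n = 4.
(h/3)·[y₀ + 4y₁ + 2y₂ + 4y₃ + y₄] = 0.166667·(42.377) = 7.06283.

7.06283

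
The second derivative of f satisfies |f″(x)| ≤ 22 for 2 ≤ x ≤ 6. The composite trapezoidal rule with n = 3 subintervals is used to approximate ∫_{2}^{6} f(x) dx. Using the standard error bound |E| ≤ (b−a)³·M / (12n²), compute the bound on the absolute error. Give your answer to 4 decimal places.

|E| ≤ (4)³·22 / (12·3²) = 1408/108 = 13.0370.

13.0370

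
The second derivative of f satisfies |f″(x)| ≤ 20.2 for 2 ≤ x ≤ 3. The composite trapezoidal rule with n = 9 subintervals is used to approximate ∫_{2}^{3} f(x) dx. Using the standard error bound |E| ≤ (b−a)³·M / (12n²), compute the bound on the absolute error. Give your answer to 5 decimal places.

|E| ≤ (1)³·20.2 / (12·9²) = 20.2/972 = 0.02078.

0.02078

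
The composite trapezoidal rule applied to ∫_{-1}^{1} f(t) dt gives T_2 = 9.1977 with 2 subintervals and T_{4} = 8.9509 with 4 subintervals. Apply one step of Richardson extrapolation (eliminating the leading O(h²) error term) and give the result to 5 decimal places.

8.86863

R = (4·T_{4} − T_2) / 3 = (4·8.9509 − 9.1977)/3 = (26.6059)/3 = 8.86863.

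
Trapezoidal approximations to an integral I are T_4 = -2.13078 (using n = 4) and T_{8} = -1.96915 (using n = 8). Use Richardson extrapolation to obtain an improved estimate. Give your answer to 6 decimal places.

-1.915273

R = (4·T_{8} − T_4) / 3 = (4·(-1.96915) − (-2.13078))/3 = (-5.74582)/3 = -1.915273.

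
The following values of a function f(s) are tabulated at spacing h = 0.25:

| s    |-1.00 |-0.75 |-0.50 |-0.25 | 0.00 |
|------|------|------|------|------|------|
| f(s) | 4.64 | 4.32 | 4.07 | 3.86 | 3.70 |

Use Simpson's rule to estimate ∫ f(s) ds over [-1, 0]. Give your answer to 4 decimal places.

h = 0.25, n = 4.
(h/3)·[y₀ + 4y₁ + 2y₂ + 4y₃ + y₄] = 0.083333·(49.20) = 4.1000.

4.1000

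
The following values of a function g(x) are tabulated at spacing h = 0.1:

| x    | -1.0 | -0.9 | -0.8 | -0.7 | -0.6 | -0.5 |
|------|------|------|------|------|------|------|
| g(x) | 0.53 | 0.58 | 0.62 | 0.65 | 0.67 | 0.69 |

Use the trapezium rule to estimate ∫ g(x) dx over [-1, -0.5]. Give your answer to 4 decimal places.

h = 0.1, n = 5.
(h/2)·[y₀ + 2y₁ + 2y₂ + 2y₃ + 2y₄ + y₅] = 0.05·(6.26) = 0.3130.

0.3130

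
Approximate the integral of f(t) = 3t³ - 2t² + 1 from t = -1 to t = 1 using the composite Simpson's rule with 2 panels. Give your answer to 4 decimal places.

0.6667

h = (1 − (-1))/2 = 1.
Nodes t₀,…,t₂ = -1, 0, 1.
f(t) = 3t³ - 2t² + 1: f₀=-4, f₁=1, f₂=2.
(h/3)·[f₀ + 4f₁ + f₂] = 0.333333·(2) = 0.6667.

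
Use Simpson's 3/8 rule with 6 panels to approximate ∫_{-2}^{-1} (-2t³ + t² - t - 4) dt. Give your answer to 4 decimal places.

7.3333

h = (-1 − (-2))/6 = 0.166667.
Nodes t₀,…,t₆ = -2, -1.833333, -1.666667, -1.5, -1.333333, -1.166667, -1.
f(t) = -2t³ + t² - t - 4: f₀=18, f₁=13.518519, f₂=9.703704, f₃=6.5, f₄=3.851852, f₅=1.703704, f₆=0.
(3h/8)·[f₀ + 3f₁ + 3f₂ + 2f₃ + 3f₄ + 3f₅ + f₆] = 0.0625·(117.333333) = 7.3333.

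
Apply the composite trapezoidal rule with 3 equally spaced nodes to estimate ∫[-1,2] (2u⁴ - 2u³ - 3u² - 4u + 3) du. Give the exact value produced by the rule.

h = (2 − (-1))/2 = 1.5.
Nodes u₀,…,u₂ = -1, 0.5, 2.
f(u) = 2u⁴ - 2u³ - 3u² - 4u + 3: f₀=8, f₁=0.125, f₂=-1.
(h/2)·[f₀ + 2f₁ + f₂] = 0.75·(7.25) = 5.4375.

5.4375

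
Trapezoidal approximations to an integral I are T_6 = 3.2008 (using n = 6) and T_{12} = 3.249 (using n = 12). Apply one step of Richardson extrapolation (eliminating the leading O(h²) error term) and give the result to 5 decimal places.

R = (4·T_{12} − T_6) / 3 = (4·3.249 − 3.2008)/3 = (9.7952)/3 = 3.26507.

3.26507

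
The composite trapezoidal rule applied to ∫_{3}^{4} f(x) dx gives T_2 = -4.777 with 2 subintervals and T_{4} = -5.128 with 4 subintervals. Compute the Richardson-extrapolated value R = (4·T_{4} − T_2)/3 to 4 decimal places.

-5.2450

R = (4·T_{4} − T_2) / 3 = (4·(-5.128) − (-4.777))/3 = (-15.735)/3 = -5.2450.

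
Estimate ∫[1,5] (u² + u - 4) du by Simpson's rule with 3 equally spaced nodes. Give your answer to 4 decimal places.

h = (5 − 1)/2 = 2.
Nodes u₀,…,u₂ = 1, 3, 5.
f(u) = u² + u - 4: f₀=-2, f₁=8, f₂=26.
(h/3)·[f₀ + 4f₁ + f₂] = 0.666667·(56) = 37.3333.

37.3333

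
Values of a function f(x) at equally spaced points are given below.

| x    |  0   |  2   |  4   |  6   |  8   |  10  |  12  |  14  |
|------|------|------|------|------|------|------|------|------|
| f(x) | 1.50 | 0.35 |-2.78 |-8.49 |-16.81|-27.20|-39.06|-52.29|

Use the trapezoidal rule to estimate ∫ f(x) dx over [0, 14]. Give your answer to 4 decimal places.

h = 2, n = 7.
(h/2)·[y₀ + 2y₁ + 2y₂ + 2y₃ + 2y₄ + 2y₅ + 2y₆ + y₇] = 1·(-238.77) = -238.7700.

-238.7700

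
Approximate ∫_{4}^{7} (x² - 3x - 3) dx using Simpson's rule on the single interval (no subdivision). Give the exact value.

S = (b−a)/6 · [f(4) + 4f(5.5) + f(7)] = 0.5·[1 + 4·10.75 + 25] = 34.5.

34.5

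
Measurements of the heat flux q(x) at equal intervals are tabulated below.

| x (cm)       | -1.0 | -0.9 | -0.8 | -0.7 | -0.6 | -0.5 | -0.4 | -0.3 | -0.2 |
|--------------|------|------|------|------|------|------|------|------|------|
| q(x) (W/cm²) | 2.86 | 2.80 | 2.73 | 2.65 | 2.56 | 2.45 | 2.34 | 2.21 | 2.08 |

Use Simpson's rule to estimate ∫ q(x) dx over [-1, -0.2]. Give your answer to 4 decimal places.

h = 0.1, n = 8.
(h/3)·[y₀ + 4y₁ + 2y₂ + 4y₃ + 2y₄ + 4y₅ + 2y₆ + 4y₇ + y₈] = 0.033333·(60.64) = 2.0213.

2.0213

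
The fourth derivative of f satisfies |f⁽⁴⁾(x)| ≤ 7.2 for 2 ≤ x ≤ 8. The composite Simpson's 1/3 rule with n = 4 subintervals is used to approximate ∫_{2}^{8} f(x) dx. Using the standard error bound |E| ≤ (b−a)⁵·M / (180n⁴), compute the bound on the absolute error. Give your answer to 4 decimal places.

|E| ≤ (6)⁵·7.2 / (180·4⁴) = 55987.2/46080 = 1.2150.

1.2150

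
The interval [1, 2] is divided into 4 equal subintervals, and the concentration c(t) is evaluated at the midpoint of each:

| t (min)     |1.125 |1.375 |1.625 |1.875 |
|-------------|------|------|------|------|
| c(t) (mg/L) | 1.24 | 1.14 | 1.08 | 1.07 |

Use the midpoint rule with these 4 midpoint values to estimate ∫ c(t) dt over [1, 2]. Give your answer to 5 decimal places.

h = 0.25, n = 4.
h·[y(m₁) + y(m₂) + y(m₃) + y(m₄)] = 0.25·(4.53) = 1.13250.

1.13250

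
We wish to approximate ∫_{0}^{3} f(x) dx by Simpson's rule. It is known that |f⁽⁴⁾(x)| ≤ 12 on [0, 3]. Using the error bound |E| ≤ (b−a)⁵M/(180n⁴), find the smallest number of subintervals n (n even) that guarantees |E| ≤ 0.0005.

Need 2916/(180n⁴) ≤ 0.0005.
n⁴ ≥ 2916/(180·0.0005) = 32400 ⇒ n ≥ 13.4164, so the smallest even n is 14. (n must be even for Simpson's rule.)

14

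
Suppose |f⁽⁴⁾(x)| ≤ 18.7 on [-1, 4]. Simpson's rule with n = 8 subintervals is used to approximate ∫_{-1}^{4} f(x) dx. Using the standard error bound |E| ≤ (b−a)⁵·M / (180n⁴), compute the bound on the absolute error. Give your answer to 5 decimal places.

0.07926

|E| ≤ (5)⁵·18.7 / (180·8⁴) = 58437.5/737280 = 0.07926.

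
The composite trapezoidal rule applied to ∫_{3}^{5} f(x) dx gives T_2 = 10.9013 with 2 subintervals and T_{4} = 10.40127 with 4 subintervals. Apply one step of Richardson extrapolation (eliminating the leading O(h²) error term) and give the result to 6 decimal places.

10.234593

R = (4·T_{4} − T_2) / 3 = (4·10.40127 − 10.9013)/3 = (30.70378)/3 = 10.234593.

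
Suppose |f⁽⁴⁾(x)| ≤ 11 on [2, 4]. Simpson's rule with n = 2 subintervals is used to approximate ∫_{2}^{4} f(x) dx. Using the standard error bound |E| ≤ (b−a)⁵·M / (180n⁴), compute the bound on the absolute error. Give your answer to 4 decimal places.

0.1222

|E| ≤ (2)⁵·11 / (180·2⁴) = 352/2880 = 0.1222.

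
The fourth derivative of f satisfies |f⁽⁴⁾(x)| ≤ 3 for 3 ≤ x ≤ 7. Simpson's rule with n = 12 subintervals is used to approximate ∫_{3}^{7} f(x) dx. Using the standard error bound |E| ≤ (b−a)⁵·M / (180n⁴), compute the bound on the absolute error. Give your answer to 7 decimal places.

|E| ≤ (4)⁵·3 / (180·12⁴) = 3072/3732480 = 0.0008230.

0.0008230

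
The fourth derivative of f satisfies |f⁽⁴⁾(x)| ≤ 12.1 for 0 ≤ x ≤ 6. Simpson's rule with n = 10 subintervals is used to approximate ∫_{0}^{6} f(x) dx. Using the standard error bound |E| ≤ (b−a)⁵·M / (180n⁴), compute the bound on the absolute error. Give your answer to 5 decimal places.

|E| ≤ (6)⁵·12.1 / (180·10⁴) = 94089.6/1800000 = 0.05227.

0.05227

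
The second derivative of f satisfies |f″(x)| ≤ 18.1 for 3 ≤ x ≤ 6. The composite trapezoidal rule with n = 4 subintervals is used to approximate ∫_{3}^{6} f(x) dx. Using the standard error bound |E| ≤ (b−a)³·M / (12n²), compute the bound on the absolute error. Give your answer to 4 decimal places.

2.5453

|E| ≤ (3)³·18.1 / (12·4²) = 488.7/192 = 2.5453.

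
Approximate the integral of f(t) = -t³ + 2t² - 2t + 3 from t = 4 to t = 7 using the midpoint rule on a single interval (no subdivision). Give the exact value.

-341.625

M = (b−a)·f(5.5) = 3·(-113.875) = -341.625.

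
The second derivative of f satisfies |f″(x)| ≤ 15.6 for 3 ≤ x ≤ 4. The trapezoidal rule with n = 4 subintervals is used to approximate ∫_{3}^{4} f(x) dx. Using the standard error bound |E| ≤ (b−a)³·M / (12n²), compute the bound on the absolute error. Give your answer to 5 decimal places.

0.08125

|E| ≤ (1)³·15.6 / (12·4²) = 15.6/192 = 0.08125.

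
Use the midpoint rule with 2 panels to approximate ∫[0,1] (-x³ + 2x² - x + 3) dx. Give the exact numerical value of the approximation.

2.90625

h = (1 − 0)/2 = 0.5.
Midpoints m₁,…,m₂ = 0.25, 0.75.
f(m₁)=2.859375, f(m₂)=2.953125.
h·[f(m₁) + f(m₂)] = 0.5·(5.8125) = 2.90625.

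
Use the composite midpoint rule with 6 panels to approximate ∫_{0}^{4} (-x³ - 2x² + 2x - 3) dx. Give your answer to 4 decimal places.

h = (4 − 0)/6 = 0.666667.
Midpoints m₁,…,m₆ = 0.333333, 1, 1.666667, 2.333333, 3, 3.666667.
f(m₁)=-2.592593, f(m₂)=-4, f(m₃)=-9.851852, f(m₄)=-21.925926, f(m₅)=-42, f(m₆)=-71.851852.
h·[f(m₁) + f(m₂) + f(m₃) + f(m₄) + f(m₅) + f(m₆)] = 0.666667·(-152.222222) = -101.4815.

-101.4815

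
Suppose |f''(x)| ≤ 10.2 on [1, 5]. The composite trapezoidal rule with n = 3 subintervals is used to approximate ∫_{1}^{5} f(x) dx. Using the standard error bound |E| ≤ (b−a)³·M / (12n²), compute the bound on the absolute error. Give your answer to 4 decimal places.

6.0444

|E| ≤ (4)³·10.2 / (12·3²) = 652.8/108 = 6.0444.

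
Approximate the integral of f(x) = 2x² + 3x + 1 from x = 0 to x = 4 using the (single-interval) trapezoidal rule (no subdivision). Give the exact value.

T = (b−a)/2 · [f(0) + f(4)] = 2·[1 + 45] = 92.

92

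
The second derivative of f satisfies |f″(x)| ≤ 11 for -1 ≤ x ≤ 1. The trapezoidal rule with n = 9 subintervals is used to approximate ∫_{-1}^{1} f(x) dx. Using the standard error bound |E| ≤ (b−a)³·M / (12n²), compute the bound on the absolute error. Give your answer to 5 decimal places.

|E| ≤ (2)³·11 / (12·9²) = 88/972 = 0.09053.

0.09053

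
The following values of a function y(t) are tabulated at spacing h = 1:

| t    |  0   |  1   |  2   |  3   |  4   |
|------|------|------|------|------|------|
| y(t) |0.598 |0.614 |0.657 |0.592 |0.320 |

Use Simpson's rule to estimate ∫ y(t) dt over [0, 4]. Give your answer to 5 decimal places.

h = 1, n = 4.
(h/3)·[y₀ + 4y₁ + 2y₂ + 4y₃ + y₄] = 0.333333·(7.056) = 2.35200.

2.35200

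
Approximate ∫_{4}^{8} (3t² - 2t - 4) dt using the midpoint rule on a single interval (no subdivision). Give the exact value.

M = (b−a)·f(6) = 4·(92) = 368.

368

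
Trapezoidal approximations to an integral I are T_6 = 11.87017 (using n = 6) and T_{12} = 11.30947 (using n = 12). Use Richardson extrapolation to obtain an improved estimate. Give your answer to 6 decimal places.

11.122570

R = (4·T_{12} − T_6) / 3 = (4·11.30947 − 11.87017)/3 = (33.36771)/3 = 11.122570.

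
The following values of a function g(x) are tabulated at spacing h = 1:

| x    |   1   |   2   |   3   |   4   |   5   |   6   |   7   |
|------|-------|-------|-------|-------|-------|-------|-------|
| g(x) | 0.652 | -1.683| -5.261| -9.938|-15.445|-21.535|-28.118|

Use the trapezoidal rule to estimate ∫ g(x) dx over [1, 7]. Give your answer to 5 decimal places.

h = 1, n = 6.
(h/2)·[y₀ + 2y₁ + 2y₂ + 2y₃ + 2y₄ + 2y₅ + y₆] = 0.5·(-135.190) = -67.59500.

-67.59500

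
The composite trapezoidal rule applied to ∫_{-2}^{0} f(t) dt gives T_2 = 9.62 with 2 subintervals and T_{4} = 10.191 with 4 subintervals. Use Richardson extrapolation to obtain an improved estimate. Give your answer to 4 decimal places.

10.3813

R = (4·T_{4} − T_2) / 3 = (4·10.191 − 9.62)/3 = (31.144)/3 = 10.3813.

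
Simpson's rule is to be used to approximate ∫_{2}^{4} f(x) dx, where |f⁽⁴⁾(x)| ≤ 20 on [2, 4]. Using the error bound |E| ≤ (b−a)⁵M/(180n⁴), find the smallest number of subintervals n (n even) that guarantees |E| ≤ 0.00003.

Need 640/(180n⁴) ≤ 0.00003.
n⁴ ≥ 640/(180·0.00003) = 118519 ⇒ n ≥ 18.5544, so the smallest even n is 20. (n must be even for Simpson's rule.)

20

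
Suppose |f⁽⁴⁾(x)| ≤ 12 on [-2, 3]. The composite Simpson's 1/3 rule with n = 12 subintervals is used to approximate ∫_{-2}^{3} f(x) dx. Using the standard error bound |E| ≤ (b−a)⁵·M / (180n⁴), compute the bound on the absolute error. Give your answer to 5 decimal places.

|E| ≤ (5)⁵·12 / (180·12⁴) = 37500/3732480 = 0.01005.

0.01005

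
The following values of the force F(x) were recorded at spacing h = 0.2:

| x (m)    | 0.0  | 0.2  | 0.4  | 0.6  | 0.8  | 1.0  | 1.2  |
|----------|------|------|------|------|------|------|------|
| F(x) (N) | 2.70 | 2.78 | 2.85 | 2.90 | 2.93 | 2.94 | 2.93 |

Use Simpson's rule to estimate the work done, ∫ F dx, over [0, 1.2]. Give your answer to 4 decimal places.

h = 0.2, n = 6.
(h/3)·[y₀ + 4y₁ + 2y₂ + 4y₃ + 2y₄ + 4y₅ + y₆] = 0.066667·(51.67) = 3.4447.

3.4447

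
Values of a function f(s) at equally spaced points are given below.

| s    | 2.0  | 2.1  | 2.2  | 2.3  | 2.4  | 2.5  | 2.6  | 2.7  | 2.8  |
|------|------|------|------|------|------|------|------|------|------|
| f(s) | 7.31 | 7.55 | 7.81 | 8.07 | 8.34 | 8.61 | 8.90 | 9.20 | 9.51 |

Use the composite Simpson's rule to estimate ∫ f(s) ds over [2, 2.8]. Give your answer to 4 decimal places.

h = 0.1, n = 8.
(h/3)·[y₀ + 4y₁ + 2y₂ + 4y₃ + 2y₄ + 4y₅ + 2y₆ + 4y₇ + y₈] = 0.033333·(200.64) = 6.6880.

6.6880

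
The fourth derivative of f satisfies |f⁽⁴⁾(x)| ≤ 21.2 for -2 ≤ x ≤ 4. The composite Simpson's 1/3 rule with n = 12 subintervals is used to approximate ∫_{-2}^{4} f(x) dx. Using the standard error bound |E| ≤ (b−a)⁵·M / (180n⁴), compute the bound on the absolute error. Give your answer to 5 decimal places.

0.04417

|E| ≤ (6)⁵·21.2 / (180·12⁴) = 164851.2/3732480 = 0.04417.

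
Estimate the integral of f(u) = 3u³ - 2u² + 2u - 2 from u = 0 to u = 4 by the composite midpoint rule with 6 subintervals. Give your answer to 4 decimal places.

154.9630

h = (4 − 0)/6 = 0.666667.
Midpoints m₁,…,m₆ = 0.333333, 1, 1.666667, 2.333333, 3, 3.666667.
f(m₁)=-1.444444, f(m₂)=1, f(m₃)=9.666667, f(m₄)=29.888889, f(m₅)=67, f(m₆)=126.333333.
h·[f(m₁) + f(m₂) + f(m₃) + f(m₄) + f(m₅) + f(m₆)] = 0.666667·(232.444444) = 154.9630.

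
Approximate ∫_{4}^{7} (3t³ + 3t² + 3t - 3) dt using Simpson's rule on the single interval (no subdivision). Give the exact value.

1928.25

S = (b−a)/6 · [f(4) + 4f(5.5) + f(7)] = 0.5·[249 + 4·603.375 + 1194] = 1928.25.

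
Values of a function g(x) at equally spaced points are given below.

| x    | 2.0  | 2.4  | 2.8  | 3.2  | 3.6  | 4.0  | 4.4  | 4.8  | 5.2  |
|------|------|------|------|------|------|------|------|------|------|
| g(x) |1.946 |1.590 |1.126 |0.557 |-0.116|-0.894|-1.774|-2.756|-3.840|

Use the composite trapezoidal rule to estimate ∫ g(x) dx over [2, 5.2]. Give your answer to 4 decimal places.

h = 0.4, n = 8.
(h/2)·[y₀ + 2y₁ + 2y₂ + 2y₃ + 2y₄ + 2y₅ + 2y₆ + 2y₇ + y₈] = 0.2·(-6.428) = -1.2856.

-1.2856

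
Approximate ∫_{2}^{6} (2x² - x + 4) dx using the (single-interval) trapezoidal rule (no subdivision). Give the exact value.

T = (b−a)/2 · [f(2) + f(6)] = 2·[10 + 70] = 160.

160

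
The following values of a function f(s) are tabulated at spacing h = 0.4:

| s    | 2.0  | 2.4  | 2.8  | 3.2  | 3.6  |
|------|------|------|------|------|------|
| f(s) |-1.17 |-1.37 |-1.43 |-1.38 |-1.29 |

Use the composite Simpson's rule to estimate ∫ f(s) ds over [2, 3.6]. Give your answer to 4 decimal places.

-2.1760

h = 0.4, n = 4.
(h/3)·[y₀ + 4y₁ + 2y₂ + 4y₃ + y₄] = 0.133333·(-16.32) = -2.1760.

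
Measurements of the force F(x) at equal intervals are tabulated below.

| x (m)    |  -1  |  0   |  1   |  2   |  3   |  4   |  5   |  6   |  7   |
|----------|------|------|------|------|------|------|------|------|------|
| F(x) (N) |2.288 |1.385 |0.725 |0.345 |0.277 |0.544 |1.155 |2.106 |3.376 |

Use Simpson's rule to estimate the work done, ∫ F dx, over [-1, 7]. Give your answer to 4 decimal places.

h = 1, n = 8.
(h/3)·[y₀ + 4y₁ + 2y₂ + 4y₃ + 2y₄ + 4y₅ + 2y₆ + 4y₇ + y₈] = 0.333333·(27.498) = 9.1660.

9.1660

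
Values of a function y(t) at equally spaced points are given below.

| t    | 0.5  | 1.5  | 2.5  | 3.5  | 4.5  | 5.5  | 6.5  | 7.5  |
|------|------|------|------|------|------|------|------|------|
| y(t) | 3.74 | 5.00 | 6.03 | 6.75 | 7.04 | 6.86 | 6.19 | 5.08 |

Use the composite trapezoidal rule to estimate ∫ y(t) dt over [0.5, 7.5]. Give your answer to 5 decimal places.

42.28000

h = 1, n = 7.
(h/2)·[y₀ + 2y₁ + 2y₂ + 2y₃ + 2y₄ + 2y₅ + 2y₆ + y₇] = 0.5·(84.56) = 42.28000.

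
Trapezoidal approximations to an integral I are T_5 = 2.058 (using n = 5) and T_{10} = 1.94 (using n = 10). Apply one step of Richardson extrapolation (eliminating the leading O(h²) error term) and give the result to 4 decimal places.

1.9007

R = (4·T_{10} − T_5) / 3 = (4·1.94 − 2.058)/3 = (5.702)/3 = 1.9007.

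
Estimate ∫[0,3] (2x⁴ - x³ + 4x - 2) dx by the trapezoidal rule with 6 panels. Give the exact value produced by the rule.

h = (3 − 0)/6 = 0.5.
Nodes x₀,…,x₆ = 0, 0.5, 1, 1.5, 2, 2.5, 3.
f(x) = 2x⁴ - x³ + 4x - 2: f₀=-2, f₁=0, f₂=3, f₃=10.75, f₄=30, f₅=70.5, f₆=145.
(h/2)·[f₀ + 2f₁ + 2f₂ + 2f₃ + 2f₄ + 2f₅ + f₆] = 0.25·(371.5) = 92.875.

92.875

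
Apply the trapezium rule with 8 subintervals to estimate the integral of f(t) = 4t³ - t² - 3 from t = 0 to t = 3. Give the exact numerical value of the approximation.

64.1953125

h = (3 − 0)/8 = 0.375.
Nodes t₀,…,t₈ = 0, 0.375, 0.75, 1.125, 1.5, 1.875, 2.25, 2.625, 3.
f(t) = 4t³ - t² - 3: f₀=-3, f₁=-2.9296875, f₂=-1.875, f₃=1.4296875, f₄=8.25, f₅=19.8515625, f₆=37.5, f₇=62.4609375, f₈=96.
(h/2)·[f₀ + 2f₁ + 2f₂ + 2f₃ + 2f₄ + 2f₅ + 2f₆ + 2f₇ + f₈] = 0.1875·(342.375) = 64.1953125.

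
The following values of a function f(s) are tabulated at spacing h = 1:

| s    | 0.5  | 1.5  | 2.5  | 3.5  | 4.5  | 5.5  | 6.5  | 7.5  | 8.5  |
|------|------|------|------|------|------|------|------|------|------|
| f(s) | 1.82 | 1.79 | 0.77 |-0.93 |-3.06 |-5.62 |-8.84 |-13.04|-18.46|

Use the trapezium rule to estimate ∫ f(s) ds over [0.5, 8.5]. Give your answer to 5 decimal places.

-37.25000

h = 1, n = 8.
(h/2)·[y₀ + 2y₁ + 2y₂ + 2y₃ + 2y₄ + 2y₅ + 2y₆ + 2y₇ + y₈] = 0.5·(-74.50) = -37.25000.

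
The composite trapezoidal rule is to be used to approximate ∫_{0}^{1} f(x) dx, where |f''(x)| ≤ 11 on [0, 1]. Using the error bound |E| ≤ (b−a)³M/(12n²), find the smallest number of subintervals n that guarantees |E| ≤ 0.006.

Need 11/(12n²) ≤ 0.006.
n² ≥ 11/(12·0.006) = 152.778 ⇒ n ≥ 12.3603, so the smallest n is 13.

13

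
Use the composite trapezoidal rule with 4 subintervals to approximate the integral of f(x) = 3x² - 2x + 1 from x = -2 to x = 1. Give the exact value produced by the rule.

h = (1 − (-2))/4 = 0.75.
Nodes x₀,…,x₄ = -2, -1.25, -0.5, 0.25, 1.
f(x) = 3x² - 2x + 1: f₀=17, f₁=8.1875, f₂=2.75, f₃=0.6875, f₄=2.
(h/2)·[f₀ + 2f₁ + 2f₂ + 2f₃ + f₄] = 0.375·(42.25) = 15.84375.

15.84375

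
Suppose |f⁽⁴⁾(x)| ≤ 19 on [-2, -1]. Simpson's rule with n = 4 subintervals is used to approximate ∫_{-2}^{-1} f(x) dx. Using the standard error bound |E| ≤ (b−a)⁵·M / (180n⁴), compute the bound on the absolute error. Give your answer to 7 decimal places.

|E| ≤ (1)⁵·19 / (180·4⁴) = 19/46080 = 0.0004123.

0.0004123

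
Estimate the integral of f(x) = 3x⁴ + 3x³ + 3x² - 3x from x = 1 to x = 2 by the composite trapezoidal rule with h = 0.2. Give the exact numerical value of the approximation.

32.73984

h = (2 − 1)/5 = 0.2.
Nodes x₀,…,x₅ = 1, 1.2, 1.4, 1.6, 1.8, 2.
f(x) = 3x⁴ + 3x³ + 3x² - 3x: f₀=6, f₁=12.1248, f₂=21.4368, f₃=34.8288, f₄=53.3088, f₅=78.
(h/2)·[f₀ + 2f₁ + 2f₂ + 2f₃ + 2f₄ + f₅] = 0.1·(327.3984) = 32.73984.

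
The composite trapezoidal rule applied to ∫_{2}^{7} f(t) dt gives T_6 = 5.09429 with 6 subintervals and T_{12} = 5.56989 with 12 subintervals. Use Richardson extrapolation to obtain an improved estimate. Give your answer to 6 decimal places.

5.728423

R = (4·T_{12} − T_6) / 3 = (4·5.56989 − 5.09429)/3 = (17.18527)/3 = 5.728423.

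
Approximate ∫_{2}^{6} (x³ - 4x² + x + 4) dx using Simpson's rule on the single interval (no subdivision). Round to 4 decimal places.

S = (b−a)/6 · [f(2) + 4f(4) + f(6)] = 0.666667·[(-2) + 4·8 + 82] = 74.6667.

74.6667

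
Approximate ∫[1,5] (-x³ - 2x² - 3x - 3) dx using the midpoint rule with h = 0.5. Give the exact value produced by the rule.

h = (5 − 1)/8 = 0.5.
Midpoints m₁,…,m₈ = 1.25, 1.75, 2.25, 2.75, 3.25, 3.75, 4.25, 4.75.
f(m₁)=-11.828125, f(m₂)=-19.734375, f(m₃)=-31.265625, f(m₄)=-47.171875, f(m₅)=-68.203125, f(m₆)=-95.109375, f(m₇)=-128.640625, f(m₈)=-169.546875.
h·[f(m₁) + f(m₂) + f(m₃) + f(m₄) + f(m₅) + f(m₆) + f(m₇) + f(m₈)] = 0.5·(-571.5) = -285.75.

-285.75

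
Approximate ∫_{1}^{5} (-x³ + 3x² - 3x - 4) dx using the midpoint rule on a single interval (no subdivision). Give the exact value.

-52

M = (b−a)·f(3) = 4·(-13) = -52.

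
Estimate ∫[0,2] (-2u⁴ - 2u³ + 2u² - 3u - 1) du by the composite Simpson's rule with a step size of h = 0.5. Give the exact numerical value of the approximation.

-23.5

h = (2 − 0)/4 = 0.5.
Nodes u₀,…,u₄ = 0, 0.5, 1, 1.5, 2.
f(u) = -2u⁴ - 2u³ + 2u² - 3u - 1: f₀=-1, f₁=-2.375, f₂=-6, f₃=-17.875, f₄=-47.
(h/3)·[f₀ + 4f₁ + 2f₂ + 4f₃ + f₄] = 0.166667·(-141) = -23.5.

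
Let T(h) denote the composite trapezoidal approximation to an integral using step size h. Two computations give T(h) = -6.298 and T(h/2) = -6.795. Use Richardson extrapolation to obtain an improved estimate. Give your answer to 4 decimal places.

R = (4·T(h/2) − T(h)) / 3 = (4·(-6.795) − (-6.298))/3 = (-20.882)/3 = -6.9607.

-6.9607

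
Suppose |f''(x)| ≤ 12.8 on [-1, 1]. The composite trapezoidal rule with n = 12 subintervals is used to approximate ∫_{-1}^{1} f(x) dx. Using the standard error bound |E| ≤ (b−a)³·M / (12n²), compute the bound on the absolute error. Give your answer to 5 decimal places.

|E| ≤ (2)³·12.8 / (12·12²) = 102.4/1728 = 0.05926.

0.05926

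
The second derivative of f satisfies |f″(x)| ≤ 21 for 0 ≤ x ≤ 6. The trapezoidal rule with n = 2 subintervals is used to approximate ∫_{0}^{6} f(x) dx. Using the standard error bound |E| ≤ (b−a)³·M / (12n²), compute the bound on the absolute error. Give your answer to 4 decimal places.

|E| ≤ (6)³·21 / (12·2²) = 4536/48 = 94.5000.

94.5000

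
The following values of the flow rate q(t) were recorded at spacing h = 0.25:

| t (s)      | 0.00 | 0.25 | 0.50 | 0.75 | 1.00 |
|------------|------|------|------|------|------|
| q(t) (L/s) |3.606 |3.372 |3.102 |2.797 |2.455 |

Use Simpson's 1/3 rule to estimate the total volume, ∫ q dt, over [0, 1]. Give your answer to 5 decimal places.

3.07842

h = 0.25, n = 4.
(h/3)·[y₀ + 4y₁ + 2y₂ + 4y₃ + y₄] = 0.083333·(36.941) = 3.07842.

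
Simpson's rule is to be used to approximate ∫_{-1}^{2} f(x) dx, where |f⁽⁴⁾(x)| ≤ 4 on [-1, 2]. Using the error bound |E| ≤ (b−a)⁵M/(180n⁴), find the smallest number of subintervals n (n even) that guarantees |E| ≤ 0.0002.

14

Need 972/(180n⁴) ≤ 0.0002.
n⁴ ≥ 972/(180·0.0002) = 27000 ⇒ n ≥ 12.8186, so the smallest even n is 14. (n must be even for Simpson's rule.)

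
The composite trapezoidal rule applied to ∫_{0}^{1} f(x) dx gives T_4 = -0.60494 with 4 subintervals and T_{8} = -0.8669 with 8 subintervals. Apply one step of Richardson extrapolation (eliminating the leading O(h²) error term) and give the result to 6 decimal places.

-0.954220

R = (4·T_{8} − T_4) / 3 = (4·(-0.8669) − (-0.60494))/3 = (-2.86266)/3 = -0.954220.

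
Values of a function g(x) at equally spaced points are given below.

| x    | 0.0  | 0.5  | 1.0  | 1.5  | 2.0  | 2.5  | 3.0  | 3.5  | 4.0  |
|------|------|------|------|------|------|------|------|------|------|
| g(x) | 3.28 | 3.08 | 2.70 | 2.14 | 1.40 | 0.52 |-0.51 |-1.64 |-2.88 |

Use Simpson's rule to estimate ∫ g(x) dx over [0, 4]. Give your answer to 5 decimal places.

3.99667

h = 0.5, n = 8.
(h/3)·[y₀ + 4y₁ + 2y₂ + 4y₃ + 2y₄ + 4y₅ + 2y₆ + 4y₇ + y₈] = 0.166667·(23.98) = 3.99667.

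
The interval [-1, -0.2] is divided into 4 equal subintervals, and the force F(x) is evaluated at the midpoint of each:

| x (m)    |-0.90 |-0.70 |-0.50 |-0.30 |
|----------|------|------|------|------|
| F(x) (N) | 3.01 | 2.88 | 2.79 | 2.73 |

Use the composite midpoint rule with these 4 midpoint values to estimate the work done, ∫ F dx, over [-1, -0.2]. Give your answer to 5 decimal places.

h = 0.2, n = 4.
h·[y(m₁) + y(m₂) + y(m₃) + y(m₄)] = 0.2·(11.41) = 2.28200.

2.28200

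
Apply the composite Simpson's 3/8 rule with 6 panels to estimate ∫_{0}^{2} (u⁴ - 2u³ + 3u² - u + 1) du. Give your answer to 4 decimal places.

6.4074

h = (2 − 0)/6 = 0.333333.
Nodes u₀,…,u₆ = 0, 0.333333, 0.666667, 1, 1.333333, 1.666667, 2.
f(u) = u⁴ - 2u³ + 3u² - u + 1: f₀=1, f₁=0.938272, f₂=1.271605, f₃=2, f₄=3.419753, f₅=6.123457, f₆=11.
(3h/8)·[f₀ + 3f₁ + 3f₂ + 2f₃ + 3f₄ + 3f₅ + f₆] = 0.125·(51.259259) = 6.4074.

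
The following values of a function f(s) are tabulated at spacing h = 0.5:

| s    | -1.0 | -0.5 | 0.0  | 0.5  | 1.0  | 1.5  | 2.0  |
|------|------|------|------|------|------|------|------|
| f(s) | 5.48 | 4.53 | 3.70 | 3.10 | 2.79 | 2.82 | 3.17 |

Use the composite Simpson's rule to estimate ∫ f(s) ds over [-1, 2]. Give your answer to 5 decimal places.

h = 0.5, n = 6.
(h/3)·[y₀ + 4y₁ + 2y₂ + 4y₃ + 2y₄ + 4y₅ + y₆] = 0.166667·(63.43) = 10.57167.

10.57167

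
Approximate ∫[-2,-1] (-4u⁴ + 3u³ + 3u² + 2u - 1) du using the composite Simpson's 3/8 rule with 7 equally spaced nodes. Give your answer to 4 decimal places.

h = (-1 − (-2))/6 = 0.166667.
Nodes u₀,…,u₆ = -2, -1.833333, -1.666667, -1.5, -1.333333, -1.166667, -1.
f(u) = -4u⁴ + 3u³ + 3u² + 2u - 1: f₀=-81, f₁=-58.257716, f₂=-40.753086, f₃=-27.625, f₄=-18.086420, f₅=-11.424383, f₆=-7.
(3h/8)·[f₀ + 3f₁ + 3f₂ + 2f₃ + 3f₄ + 3f₅ + f₆] = 0.0625·(-528.814815) = -33.0509.

-33.0509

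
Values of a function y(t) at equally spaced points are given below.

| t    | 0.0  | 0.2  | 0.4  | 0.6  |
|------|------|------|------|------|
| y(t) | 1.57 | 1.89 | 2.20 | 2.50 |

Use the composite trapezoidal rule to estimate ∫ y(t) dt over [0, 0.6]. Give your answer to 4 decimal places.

h = 0.2, n = 3.
(h/2)·[y₀ + 2y₁ + 2y₂ + y₃] = 0.1·(12.25) = 1.2250.

1.2250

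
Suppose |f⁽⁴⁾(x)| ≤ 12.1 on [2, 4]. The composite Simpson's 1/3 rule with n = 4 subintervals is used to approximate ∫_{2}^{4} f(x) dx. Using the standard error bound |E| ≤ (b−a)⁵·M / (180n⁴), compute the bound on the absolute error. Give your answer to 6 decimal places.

0.008403

|E| ≤ (2)⁵·12.1 / (180·4⁴) = 387.2/46080 = 0.008403.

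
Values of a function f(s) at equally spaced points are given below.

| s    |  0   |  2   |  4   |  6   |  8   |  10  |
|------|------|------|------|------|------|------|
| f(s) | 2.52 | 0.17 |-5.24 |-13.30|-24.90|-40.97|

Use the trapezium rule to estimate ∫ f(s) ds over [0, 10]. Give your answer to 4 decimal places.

h = 2, n = 5.
(h/2)·[y₀ + 2y₁ + 2y₂ + 2y₃ + 2y₄ + y₅] = 1·(-124.99) = -124.9900.

-124.9900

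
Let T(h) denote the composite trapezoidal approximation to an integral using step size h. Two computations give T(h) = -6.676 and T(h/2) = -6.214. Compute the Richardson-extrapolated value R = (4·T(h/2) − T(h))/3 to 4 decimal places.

R = (4·T(h/2) − T(h)) / 3 = (4·(-6.214) − (-6.676))/3 = (-18.180)/3 = -6.0600.

-6.0600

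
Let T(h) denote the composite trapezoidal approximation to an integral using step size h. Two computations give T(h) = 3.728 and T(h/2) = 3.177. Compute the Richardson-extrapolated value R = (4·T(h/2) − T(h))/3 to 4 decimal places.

2.9933

R = (4·T(h/2) − T(h)) / 3 = (4·3.177 − 3.728)/3 = (8.980)/3 = 2.9933.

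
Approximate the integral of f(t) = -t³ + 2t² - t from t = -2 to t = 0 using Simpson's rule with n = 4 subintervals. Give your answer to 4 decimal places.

11.3333

h = (0 − (-2))/4 = 0.5.
Nodes t₀,…,t₄ = -2, -1.5, -1, -0.5, 0.
f(t) = -t³ + 2t² - t: f₀=18, f₁=9.375, f₂=4, f₃=1.125, f₄=0.
(h/3)·[f₀ + 4f₁ + 2f₂ + 4f₃ + f₄] = 0.166667·(68) = 11.3333.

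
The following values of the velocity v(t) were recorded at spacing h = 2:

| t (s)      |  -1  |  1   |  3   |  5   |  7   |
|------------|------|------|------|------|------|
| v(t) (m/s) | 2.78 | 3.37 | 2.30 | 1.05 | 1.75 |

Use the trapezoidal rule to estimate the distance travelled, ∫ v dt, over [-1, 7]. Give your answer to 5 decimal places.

17.97000

h = 2, n = 4.
(h/2)·[y₀ + 2y₁ + 2y₂ + 2y₃ + y₄] = 1·(17.97) = 17.97000.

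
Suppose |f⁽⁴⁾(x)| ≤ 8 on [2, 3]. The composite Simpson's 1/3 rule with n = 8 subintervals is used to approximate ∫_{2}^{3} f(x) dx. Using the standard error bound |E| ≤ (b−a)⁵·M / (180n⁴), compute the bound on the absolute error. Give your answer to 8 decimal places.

|E| ≤ (1)⁵·8 / (180·8⁴) = 8/737280 = 0.00001085.

0.00001085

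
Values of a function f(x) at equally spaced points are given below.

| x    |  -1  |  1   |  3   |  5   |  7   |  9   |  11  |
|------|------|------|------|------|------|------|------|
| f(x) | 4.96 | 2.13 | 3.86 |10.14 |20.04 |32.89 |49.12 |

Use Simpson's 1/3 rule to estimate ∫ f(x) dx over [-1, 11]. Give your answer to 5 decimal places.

188.34667

h = 2, n = 6.
(h/3)·[y₀ + 4y₁ + 2y₂ + 4y₃ + 2y₄ + 4y₅ + y₆] = 0.666667·(282.52) = 188.34667.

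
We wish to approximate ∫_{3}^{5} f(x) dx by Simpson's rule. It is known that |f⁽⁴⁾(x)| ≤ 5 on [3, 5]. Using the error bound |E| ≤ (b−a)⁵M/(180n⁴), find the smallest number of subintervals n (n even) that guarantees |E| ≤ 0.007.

4

Need 160/(180n⁴) ≤ 0.007.
n⁴ ≥ 160/(180·0.007) = 126.984 ⇒ n ≥ 3.3569, so the smallest even n is 4. (n must be even for Simpson's rule.)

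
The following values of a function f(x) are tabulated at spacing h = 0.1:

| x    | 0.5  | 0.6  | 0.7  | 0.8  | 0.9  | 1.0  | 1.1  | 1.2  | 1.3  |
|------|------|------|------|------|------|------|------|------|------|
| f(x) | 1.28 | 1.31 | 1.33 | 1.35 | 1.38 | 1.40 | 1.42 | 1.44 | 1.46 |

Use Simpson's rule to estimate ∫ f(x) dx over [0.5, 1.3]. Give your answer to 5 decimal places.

h = 0.1, n = 8.
(h/3)·[y₀ + 4y₁ + 2y₂ + 4y₃ + 2y₄ + 4y₅ + 2y₆ + 4y₇ + y₈] = 0.033333·(33.00) = 1.10000.

1.10000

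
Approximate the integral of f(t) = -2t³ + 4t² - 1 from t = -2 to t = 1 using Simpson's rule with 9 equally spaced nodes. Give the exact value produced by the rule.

h = (1 − (-2))/8 = 0.375.
Nodes t₀,…,t₈ = -2, -1.625, -1.25, -0.875, -0.5, -0.125, 0.25, 0.625, 1.
f(t) = -2t³ + 4t² - 1: f₀=31, f₁=18.14453125, f₂=9.15625, f₃=3.40234375, f₄=0.25, f₅=-0.93359375, f₆=-0.78125, f₇=0.07421875, f₈=1.
(h/3)·[f₀ + 4f₁ + 2f₂ + 4f₃ + 2f₄ + 4f₅ + 2f₆ + 4f₇ + f₈] = 0.125·(132) = 16.5.

16.5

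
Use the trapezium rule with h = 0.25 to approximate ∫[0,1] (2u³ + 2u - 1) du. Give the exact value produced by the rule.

0.53125

h = (1 − 0)/4 = 0.25.
Nodes u₀,…,u₄ = 0, 0.25, 0.5, 0.75, 1.
f(u) = 2u³ + 2u - 1: f₀=-1, f₁=-0.46875, f₂=0.25, f₃=1.34375, f₄=3.
(h/2)·[f₀ + 2f₁ + 2f₂ + 2f₃ + f₄] = 0.125·(4.25) = 0.53125.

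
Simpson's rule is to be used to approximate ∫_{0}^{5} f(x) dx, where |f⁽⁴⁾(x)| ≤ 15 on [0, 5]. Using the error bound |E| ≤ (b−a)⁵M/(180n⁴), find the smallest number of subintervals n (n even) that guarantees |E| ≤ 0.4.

Need 46875/(180n⁴) ≤ 0.4.
n⁴ ≥ 46875/(180·0.4) = 651.042 ⇒ n ≥ 5.0513, so the smallest even n is 6. (n must be even for Simpson's rule.)

6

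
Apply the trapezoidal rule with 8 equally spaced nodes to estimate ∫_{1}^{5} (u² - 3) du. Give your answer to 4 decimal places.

29.5510

h = (5 − 1)/7 = 0.571429.
Nodes u₀,…,u₇ = 1, 1.571429, 2.142857, 2.714286, 3.285714, 3.857143, 4.428571, 5.
f(u) = u² - 3: f₀=-2, f₁=-0.530612, f₂=1.591837, f₃=4.367347, f₄=7.795918, f₅=11.877551, f₆=16.612245, f₇=22.
(h/2)·[f₀ + 2f₁ + 2f₂ + 2f₃ + 2f₄ + 2f₅ + 2f₆ + f₇] = 0.285714·(103.428571) = 29.5510.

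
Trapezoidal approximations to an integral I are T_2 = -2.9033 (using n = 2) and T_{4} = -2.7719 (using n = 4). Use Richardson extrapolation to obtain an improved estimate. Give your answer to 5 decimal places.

-2.72810

R = (4·T_{4} − T_2) / 3 = (4·(-2.7719) − (-2.9033))/3 = (-8.1843)/3 = -2.72810.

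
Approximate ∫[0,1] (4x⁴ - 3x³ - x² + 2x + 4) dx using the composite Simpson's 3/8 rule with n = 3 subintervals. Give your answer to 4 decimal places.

4.7315

h = (1 − 0)/3 = 0.333333.
Nodes x₀,…,x₃ = 0, 0.333333, 0.666667, 1.
f(x) = 4x⁴ - 3x³ - x² + 2x + 4: f₀=4, f₁=4.493827, f₂=4.790123, f₃=6.
(3h/8)·[f₀ + 3f₁ + 3f₂ + f₃] = 0.125·(37.851852) = 4.7315.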